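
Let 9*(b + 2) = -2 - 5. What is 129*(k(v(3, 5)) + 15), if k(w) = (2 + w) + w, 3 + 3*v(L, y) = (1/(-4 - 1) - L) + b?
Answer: 63941/45 ≈ 1420.9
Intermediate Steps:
b = -25/9 (b = -2 + (-2 - 5)/9 = -2 + (⅑)*(-7) = -2 - 7/9 = -25/9 ≈ -2.7778)
v(L, y) = -269/135 - L/3 (v(L, y) = -1 + ((1/(-4 - 1) - L) - 25/9)/3 = -1 + ((1/(-5) - L) - 25/9)/3 = -1 + ((-⅕ - L) - 25/9)/3 = -1 + (-134/45 - L)/3 = -1 + (-134/135 - L/3) = -269/135 - L/3)
k(w) = 2 + 2*w
129*(k(v(3, 5)) + 15) = 129*((2 + 2*(-269/135 - ⅓*3)) + 15) = 129*((2 + 2*(-269/135 - 1)) + 15) = 129*((2 + 2*(-404/135)) + 15) = 129*((2 - 808/135) + 15) = 129*(-538/135 + 15) = 129*(1487/135) = 63941/45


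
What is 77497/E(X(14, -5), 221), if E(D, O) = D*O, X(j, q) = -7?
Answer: -11071/221 ≈ -50.095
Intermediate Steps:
77497/E(X(14, -5), 221) = 77497/((-7*221)) = 77497/(-1547) = 77497*(-1/1547) = -11071/221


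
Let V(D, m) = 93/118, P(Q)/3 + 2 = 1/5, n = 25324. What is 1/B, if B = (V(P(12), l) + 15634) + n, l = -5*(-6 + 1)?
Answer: 118/4833137 ≈ 2.4415e-5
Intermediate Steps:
l = 25 (l = -5*(-5) = 25)
P(Q) = -27/5 (P(Q) = -6 + 3/5 = -6 + 3*(⅕) = -6 + ⅗ = -27/5)
V(D, m) = 93/118 (V(D, m) = 93*(1/118) = 93/118)
B = 4833137/118 (B = (93/118 + 15634) + 25324 = 1844905/118 + 25324 = 4833137/118 ≈ 40959.)
1/B = 1/(4833137/118) = 118/4833137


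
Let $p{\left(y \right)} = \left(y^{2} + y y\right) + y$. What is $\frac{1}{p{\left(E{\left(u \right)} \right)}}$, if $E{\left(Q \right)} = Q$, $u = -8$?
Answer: $\frac{1}{120} \approx 0.0083333$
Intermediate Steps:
$p{\left(y \right)} = y + 2 y^{2}$ ($p{\left(y \right)} = \left(y^{2} + y^{2}\right) + y = 2 y^{2} + y = y + 2 y^{2}$)
$\frac{1}{p{\left(E{\left(u \right)} \right)}} = \frac{1}{\left(-8\right) \left(1 + 2 \left(-8\right)\right)} = \frac{1}{\left(-8\right) \left(1 - 16\right)} = \frac{1}{\left(-8\right) \left(-15\right)} = \frac{1}{120}$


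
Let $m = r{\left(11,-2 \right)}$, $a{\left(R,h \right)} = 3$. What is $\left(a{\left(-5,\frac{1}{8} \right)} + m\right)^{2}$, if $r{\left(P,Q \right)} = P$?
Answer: $196$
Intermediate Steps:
$m = 11$
$\left(a{\left(-5,\frac{1}{8} \right)} + m\right)^{2} = \left(3 + 11\right)^{2} = 14^{2} = 196$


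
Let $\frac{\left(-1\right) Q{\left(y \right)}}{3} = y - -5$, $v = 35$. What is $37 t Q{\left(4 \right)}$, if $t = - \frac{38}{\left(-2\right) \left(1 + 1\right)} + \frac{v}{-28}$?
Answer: $- \frac{32967}{4} \approx -8241.8$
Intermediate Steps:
$Q{\left(y \right)} = -15 - 3 y$ ($Q{\left(y \right)} = - 3 \left(y - -5\right) = - 3 \left(y + 5\right) = - 3 \left(5 + y\right) = -15 - 3 y$)
$t = \frac{33}{4}$ ($t = - \frac{38}{\left(-2\right) \left(1 + 1\right)} + \frac{35}{-28} = - \frac{38}{\left(-2\right) 2} + 35 \left(- \frac{1}{28}\right) = - \frac{38}{-4} - \frac{5}{4} = \left(-38\right) \left(- \frac{1}{4}\right) - \frac{5}{4} = \frac{19}{2} - \frac{5}{4} = \frac{33}{4} \approx 8.25$)
$37 t Q{\left(4 \right)} = 37 \cdot \frac{33}{4} \left(-15 - 12\right) = \frac{1221 \left(-15 - 12\right)}{4} = \frac{1221}{4} \left(-27\right) = - \frac{32967}{4}$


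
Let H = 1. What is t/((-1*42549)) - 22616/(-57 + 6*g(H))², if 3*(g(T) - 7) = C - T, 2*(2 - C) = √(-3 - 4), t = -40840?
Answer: 4*(132730*√7 + 119459013*I)/(42549*(-81*I + 13*√7)) ≈ -117.32 + 50.224*I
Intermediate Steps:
C = 2 - I*√7/2 (C = 2 - √(-3 - 4)/2 = 2 - I*√7/2 ≈ 2.0 - 1.3229*I)
g(T) = 23/3 - T/3 - I*√7/6 (g(T) = 7 + ((2 - I*√7/2) - T)/3 = 7 + (2 - T - I*√7/2)/3 = 7 + (⅔ - T/3 - I*√7/6) = 23/3 - T/3 - I*√7/6)
t/((-1*42549)) - 22616/(-57 + 6*g(H))² = -40840/((-1*42549)) - 22616/(-57 + 6*(23/3 - ⅓*1 - I*√7/6))² = -40840/(-42549) - 22616/(-57 + 6*(23/3 - ⅓ - I*√7/6))² = -40840*(-1/42549) - 22616/(-57 + 6*(22/3 - I*√7/6))² = 40840/42549 - 22616/(-57 + (44 - I*√7))² = 40840/42549 - 22616/(-13 - I*√7)²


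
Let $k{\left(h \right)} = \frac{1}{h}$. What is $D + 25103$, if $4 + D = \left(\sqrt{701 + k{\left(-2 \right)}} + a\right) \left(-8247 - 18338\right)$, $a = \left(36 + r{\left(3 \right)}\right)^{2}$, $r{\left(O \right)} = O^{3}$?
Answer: $-105490766 - \frac{26585 \sqrt{2802}}{2} \approx -1.0619 \cdot 10^{8}$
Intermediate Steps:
$a = 3969$ ($a = \left(36 + 3^{3}\right)^{2} = \left(36 + 27\right)^{2} = 63^{2} = 3969$)
$D = -105515869 - \frac{26585 \sqrt{2802}}{2}$ ($D = -4 + \left(\sqrt{701 + \frac{1}{-2}} + 3969\right) \left(-8247 - 18338\right) = -4 + \left(\sqrt{701 - \frac{1}{2}} + 3969\right) \left(-26585\right) = -4 + \left(\sqrt{\frac{1401}{2}} + 3969\right) \left(-26585\right) = -4 + \left(\frac{\sqrt{2802}}{2} + 3969\right) \left(-26585\right) = -4 + \left(3969 + \frac{\sqrt{2802}}{2}\right) \left(-26585\right) = -4 - \left(105515865 + \frac{26585 \sqrt{2802}}{2}\right) = -105515869 - \frac{26585 \sqrt{2802}}{2} \approx -1.0622 \cdot 10^{8}$)
$D + 25103 = \left(-105515869 - \frac{26585 \sqrt{2802}}{2}\right) + 25103 = -105490766 - \frac{26585 \sqrt{2802}}{2}$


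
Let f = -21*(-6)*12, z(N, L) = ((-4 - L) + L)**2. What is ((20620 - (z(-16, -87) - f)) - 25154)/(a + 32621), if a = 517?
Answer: -217/2367 ≈ -0.091677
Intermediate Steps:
z(N, L) = 16 (z(N, L) = (-4)**2 = 16)
f = 1512 (f = 126*12 = 1512)
((20620 - (z(-16, -87) - f)) - 25154)/(a + 32621) = ((20620 - (16 - 1*1512)) - 25154)/(517 + 32621) = ((20620 - (16 - 1512)) - 25154)/33138 = ((20620 - 1*(-1496)) - 25154)*(1/33138) = ((20620 + 1496) - 25154)*(1/33138) = (22116 - 25154)*(1/33138) = -3038*1/33138 = -217/2367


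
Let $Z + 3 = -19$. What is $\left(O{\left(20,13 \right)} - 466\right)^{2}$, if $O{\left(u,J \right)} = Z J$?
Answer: $565504$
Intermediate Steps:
$Z = -22$ ($Z = -3 - 19 = -22$)
$O{\left(u,J \right)} = - 22 J$
$\left(O{\left(20,13 \right)} - 466\right)^{2} = \left(\left(-22\right) 13 - 466\right)^{2} = \left(-286 - 466\right)^{2} = \left(-752\right)^{2} = 565504$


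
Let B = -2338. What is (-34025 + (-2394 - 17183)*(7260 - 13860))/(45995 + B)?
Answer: 129174175/43657 ≈ 2958.8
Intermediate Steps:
(-34025 + (-2394 - 17183)*(7260 - 13860))/(45995 + B) = (-34025 + (-2394 - 17183)*(7260 - 13860))/(45995 - 2338) = (-34025 - 19577*(-6600))/43657 = (-34025 + 129208200)*(1/43657) = 129174175*(1/43657) = 129174175/43657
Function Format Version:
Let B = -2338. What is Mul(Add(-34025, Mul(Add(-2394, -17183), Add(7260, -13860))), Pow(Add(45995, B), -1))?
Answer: Rational(129174175, 43657) ≈ 2958.8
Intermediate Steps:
Mul(Add(-34025, Mul(Add(-2394, -17183), Add(7260, -13860))), Pow(Add(45995, B), -1)) = Mul(Add(-34025, Mul(Add(-2394, -17183), Add(7260, -13860))), Pow(Add(45995, -2338), -1)) = Mul(Add(-34025, Mul(-19577, -6600)), Pow(43657, -1)) = Mul(Add(-34025, 129208200), Rational(1, 43657)) = Mul(129174175, Rational(1, 43657)) = Rational(129174175, 43657)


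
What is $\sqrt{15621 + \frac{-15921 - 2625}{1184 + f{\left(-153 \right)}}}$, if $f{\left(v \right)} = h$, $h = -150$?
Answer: $\frac{4 \sqrt{2154198}}{47} \approx 124.91$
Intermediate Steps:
$f{\left(v \right)} = -150$
$\sqrt{15621 + \frac{-15921 - 2625}{1184 + f{\left(-153 \right)}}} = \sqrt{15621 + \frac{-15921 - 2625}{1184 - 150}} = \sqrt{15621 - \frac{18546}{1034}} = \sqrt{15621 - \frac{843}{47}} = \sqrt{\frac{733344}{47}} = \frac{4 \sqrt{2154198}}{47}$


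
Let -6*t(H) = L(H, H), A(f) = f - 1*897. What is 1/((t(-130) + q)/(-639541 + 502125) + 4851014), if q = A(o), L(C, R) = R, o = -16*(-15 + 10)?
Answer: 206124/999910410929 ≈ 2.0614e-7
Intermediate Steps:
o = 80 (o = -16*(-5) = 80)
A(f) = -897 + f (A(f) = f - 897 = -897 + f)
q = -817 (q = -897 + 80 = -817)
t(H) = -H/6
1/((t(-130) + q)/(-639541 + 502125) + 4851014) = 1/((-⅙*(-130) - 817)/(-639541 + 502125) + 4851014) = 1/((65/3 - 817)/(-137416) + 4851014) = 1/(-2386/3*(-1/137416) + 4851014) = 1/(1193/206124 + 4851014) = 1/(999910410929/206124) = 206124/999910410929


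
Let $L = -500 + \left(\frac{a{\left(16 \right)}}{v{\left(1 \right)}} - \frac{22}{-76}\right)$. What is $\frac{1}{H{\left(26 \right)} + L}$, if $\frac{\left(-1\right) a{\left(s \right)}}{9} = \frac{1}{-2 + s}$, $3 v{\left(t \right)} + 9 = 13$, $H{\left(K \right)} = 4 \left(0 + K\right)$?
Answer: $- \frac{1064}{421549} \approx -0.002524$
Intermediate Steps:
$H{\left(K \right)} = 4 K$
$v{\left(t \right)} = \frac{4}{3}$ ($v{\left(t \right)} = -3 + \frac{1}{3} \cdot 13 = -3 + \frac{13}{3} = \frac{4}{3}$)
$a{\left(s \right)} = - \frac{9}{-2 + s}$
$L = - \frac{532205}{1064}$ ($L = -500 + \left(\frac{\left(-9\right) \frac{1}{-2 + 16}}{\frac{4}{3}} - \frac{22}{-76}\right) = -500 + \left(- \frac{9}{14} \cdot \frac{3}{4} - - \frac{11}{38}\right) = -500 + \left(\left(-9\right) \frac{1}{14} \cdot \frac{3}{4} + \frac{11}{38}\right) = -500 + \left(\left(- \frac{9}{14}\right) \frac{3}{4} + \frac{11}{38}\right) = -500 + \left(- \frac{27}{56} + \frac{11}{38}\right) = -500 - \frac{205}{1064} = - \frac{532205}{1064} \approx -500.19$)
$\frac{1}{H{\left(26 \right)} + L} = \frac{1}{4 \cdot 26 - \frac{532205}{1064}} = \frac{1}{104 - \frac{532205}{1064}} = \frac{1}{- \frac{421549}{1064}} = - \frac{1064}{421549}$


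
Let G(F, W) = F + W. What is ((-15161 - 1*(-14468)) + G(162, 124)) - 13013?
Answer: -13420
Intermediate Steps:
((-15161 - 1*(-14468)) + G(162, 124)) - 13013 = ((-15161 - 1*(-14468)) + (162 + 124)) - 13013 = ((-15161 + 14468) + 286) - 13013 = (-693 + 286) - 13013 = -407 - 13013 = -13420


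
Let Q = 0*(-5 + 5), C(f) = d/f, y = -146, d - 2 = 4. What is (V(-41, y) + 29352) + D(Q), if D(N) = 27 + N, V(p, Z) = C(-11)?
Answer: 323163/11 ≈ 29378.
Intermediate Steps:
d = 6 (d = 2 + 4 = 6)
C(f) = 6/f
V(p, Z) = -6/11 (V(p, Z) = 6/(-11) = 6*(-1/11) = -6/11)
Q = 0 (Q = 0*0 = 0)
(V(-41, y) + 29352) + D(Q) = (-6/11 + 29352) + (27 + 0) = 322866/11 + 27 = 323163/11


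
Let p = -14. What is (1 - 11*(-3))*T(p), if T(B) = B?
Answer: -476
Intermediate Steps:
(1 - 11*(-3))*T(p) = (1 - 11*(-3))*(-14) = (1 + 33)*(-14) = 34*(-14) = -476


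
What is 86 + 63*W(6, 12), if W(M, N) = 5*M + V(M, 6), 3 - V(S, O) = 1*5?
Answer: 1850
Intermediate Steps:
V(S, O) = -2 (V(S, O) = 3 - 5 = -2)
W(M, N) = -2 + 5*M (W(M, N) = 5*M - 2 = -2 + 5*M)
86 + 63*W(6, 12) = 86 + 63*(-2 + 5*6) = 86 + 63*(-2 + 30) = 86 + 63*28 = 86 + 1764 = 1850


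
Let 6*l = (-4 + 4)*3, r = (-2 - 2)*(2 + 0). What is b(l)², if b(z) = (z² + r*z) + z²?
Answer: 0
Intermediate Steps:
r = -8 (r = -4*2 = -8)
l = 0 (l = ((-4 + 4)*3)/6 = (0*3)/6 = (⅙)*0 = 0)
b(z) = -8*z + 2*z² (b(z) = (z² - 8*z) + z² = -8*z + 2*z²)
b(l)² = (2*0*(-4 + 0))² = (2*0*(-4))² = 0² = 0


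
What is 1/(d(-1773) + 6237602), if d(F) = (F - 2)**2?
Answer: 1/9388227 ≈ 1.0652e-7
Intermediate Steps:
d(F) = (-2 + F)**2
1/(d(-1773) + 6237602) = 1/((-2 - 1773)**2 + 6237602) = 1/((-1775)**2 + 6237602) = 1/(3150625 + 6237602) = 1/9388227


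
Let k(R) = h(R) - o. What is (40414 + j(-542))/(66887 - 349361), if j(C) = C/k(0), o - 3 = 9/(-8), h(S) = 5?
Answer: -167669/1176975 ≈ -0.14246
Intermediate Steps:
o = 15/8 (o = 3 + 9/(-8) = 3 + 9*(-⅛) = 3 - 9/8 = 15/8 ≈ 1.8750)
k(R) = 25/8 (k(R) = 5 - 1*15/8 = 5 - 15/8 = 25/8)
j(C) = 8*C/25 (j(C) = C/(25/8) = C*(8/25) = 8*C/25)
(40414 + j(-542))/(66887 - 349361) = (40414 + (8/25)*(-542))/(66887 - 349361) = (40414 - 4336/25)/(-282474) = (1006014/25)*(-1/282474) = -167669/1176975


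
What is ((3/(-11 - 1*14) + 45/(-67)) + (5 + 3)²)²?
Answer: 11209303876/2805625 ≈ 3995.3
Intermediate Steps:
((3/(-11 - 1*14) + 45/(-67)) + (5 + 3)²)² = ((3/(-11 - 14) + 45*(-1/67)) + 8²)² = ((3/(-25) - 45/67) + 64)² = ((3*(-1/25) - 45/67) + 64)² = ((-3/25 - 45/67) + 64)² = (-1326/1675 + 64)² = (105874/1675)² = 11209303876/2805625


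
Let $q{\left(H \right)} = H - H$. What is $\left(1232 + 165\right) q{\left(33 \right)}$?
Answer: $0$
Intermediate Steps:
$q{\left(H \right)} = 0$
$\left(1232 + 165\right) q{\left(33 \right)} = \left(1232 + 165\right) 0 = 1397 \cdot 0 = 0$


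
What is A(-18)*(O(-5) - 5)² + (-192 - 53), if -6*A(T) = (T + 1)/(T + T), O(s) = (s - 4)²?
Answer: -18889/27 ≈ -699.59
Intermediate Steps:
O(s) = (-4 + s)²
A(T) = -(1 + T)/(12*T) (A(T) = -(T + 1)/(6*(T + T)) = -(1 + T)/(6*(2*T)) = -(1 + T)*1/(2*T)/6 = -(1 + T)/(12*T))
A(-18)*(O(-5) - 5)² + (-192 - 53) = ((1/12)*(-1 - 1*(-18))/(-18))*((-4 - 5)² - 5)² + (-192 - 53) = ((1/12)*(-1/18)*(-1 + 18))*((-9)² - 5)² - 245 = ((1/12)*(-1/18)*17)*(81 - 5)² - 245 = -17/216*76² - 245 = -17/216*5776 - 245 = -12274/27 - 245 = -18889/27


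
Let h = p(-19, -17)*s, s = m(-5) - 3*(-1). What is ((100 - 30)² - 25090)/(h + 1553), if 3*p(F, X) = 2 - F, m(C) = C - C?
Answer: -10095/787 ≈ -12.827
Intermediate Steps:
m(C) = 0
s = 3 (s = 0 - 3*(-1) = 0 + 3 = 3)
p(F, X) = ⅔ - F/3 (p(F, X) = (2 - F)/3 = ⅔ - F/3)
h = 21 (h = (⅔ - ⅓*(-19))*3 = (⅔ + 19/3)*3 = 7*3 = 21)
((100 - 30)² - 25090)/(h + 1553) = ((100 - 30)² - 25090)/(21 + 1553) = (70² - 25090)/1574 = (4900 - 25090)*(1/1574) = -20190*1/1574 = -10095/787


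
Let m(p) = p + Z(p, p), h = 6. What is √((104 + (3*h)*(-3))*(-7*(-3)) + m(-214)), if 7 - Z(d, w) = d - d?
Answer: √843 ≈ 29.034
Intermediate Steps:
Z(d, w) = 7 (Z(d, w) = 7 - (d - d) = 7 - 1*0 = 7 + 0 = 7)
m(p) = 7 + p (m(p) = p + 7 = 7 + p)
√((104 + (3*h)*(-3))*(-7*(-3)) + m(-214)) = √((104 + (3*6)*(-3))*(-7*(-3)) + (7 - 214)) = √((104 + 18*(-3))*(-1*(-21)) - 207) = √((104 - 54)*21 - 207) = √(50*21 - 207) = √(1050 - 207) = √843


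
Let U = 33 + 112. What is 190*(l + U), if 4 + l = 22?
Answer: 30970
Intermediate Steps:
l = 18 (l = -4 + 22 = 18)
U = 145
190*(l + U) = 190*(18 + 145) = 190*163 = 30970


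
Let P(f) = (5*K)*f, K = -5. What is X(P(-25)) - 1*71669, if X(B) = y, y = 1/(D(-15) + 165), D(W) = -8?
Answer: -11252032/157 ≈ -71669.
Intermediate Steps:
P(f) = -25*f (P(f) = (5*(-5))*f = -25*f)
y = 1/157 (y = 1/(-8 + 165) = 1/157 ≈ 0.0063694)
X(B) = 1/157
X(P(-25)) - 1*71669 = 1/157 - 1*71669 = 1/157 - 71669 = -11252032/157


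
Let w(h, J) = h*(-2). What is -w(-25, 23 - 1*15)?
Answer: -50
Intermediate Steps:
w(h, J) = -2*h
-w(-25, 23 - 1*15) = -(-2)*(-25) = -1*50 = -50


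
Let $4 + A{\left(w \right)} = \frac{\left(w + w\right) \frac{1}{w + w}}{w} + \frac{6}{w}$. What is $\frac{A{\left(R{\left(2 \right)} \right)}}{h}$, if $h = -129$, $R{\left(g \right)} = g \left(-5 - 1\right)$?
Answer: $\frac{55}{1548} \approx 0.03553$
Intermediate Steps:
$R{\left(g \right)} = - 6 g$ ($R{\left(g \right)} = g \left(-6\right) = - 6 g$)
$A{\left(w \right)} = -4 + \frac{7}{w}$ ($A{\left(w \right)} = -4 + \left(\frac{\left(w + w\right) \frac{1}{w + w}}{w} + \frac{6}{w}\right) = -4 + \left(\frac{2 w \frac{1}{2 w}}{w} + \frac{6}{w}\right) = -4 + \left(1 \frac{1}{w} + \frac{6}{w}\right) = -4 + \left(\frac{1}{w} + \frac{6}{w}\right) = -4 + \frac{7}{w}$)
$\frac{A{\left(R{\left(2 \right)} \right)}}{h} = \frac{-4 + \frac{7}{\left(-6\right) 2}}{-129} = \left(-4 + \frac{7}{-12}\right) \left(- \frac{1}{129}\right) = \left(-4 + 7 \left(- \frac{1}{12}\right)\right) \left(- \frac{1}{129}\right) = \left(-4 - \frac{7}{12}\right) \left(- \frac{1}{129}\right) = \left(- \frac{55}{12}\right) \left(- \frac{1}{129}\right) = \frac{55}{1548}$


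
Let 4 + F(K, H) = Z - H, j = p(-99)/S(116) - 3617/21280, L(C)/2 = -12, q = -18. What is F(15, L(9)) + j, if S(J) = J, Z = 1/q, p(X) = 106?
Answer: 114904283/5554080 ≈ 20.688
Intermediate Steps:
L(C) = -24 (L(C) = 2*(-12) = -24)
Z = -1/18 (Z = 1/(-18) = -1/18 ≈ -0.055556)
j = 459027/617120 (j = 106/116 - 3617/21280 = 106*(1/116) - 3617*1/21280 = 53/58 - 3617/21280 = 459027/617120 ≈ 0.74382)
F(K, H) = -73/18 - H (F(K, H) = -4 + (-1/18 - H) = -73/18 - H)
F(15, L(9)) + j = (-73/18 - 1*(-24)) + 459027/617120 = (-73/18 + 24) + 459027/617120 = 359/18 + 459027/617120 = 114904283/5554080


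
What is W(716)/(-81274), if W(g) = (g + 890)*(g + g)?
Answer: -1149896/40637 ≈ -28.297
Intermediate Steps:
W(g) = 2*g*(890 + g) (W(g) = (890 + g)*(2*g) = 2*g*(890 + g))
W(716)/(-81274) = (2*716*(890 + 716))/(-81274) = (2*716*1606)*(-1/81274) = 2299792*(-1/81274) = -1149896/40637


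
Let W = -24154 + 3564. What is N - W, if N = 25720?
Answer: 46310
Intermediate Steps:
W = -20590
N - W = 25720 - 1*(-20590) = 25720 + 20590 = 46310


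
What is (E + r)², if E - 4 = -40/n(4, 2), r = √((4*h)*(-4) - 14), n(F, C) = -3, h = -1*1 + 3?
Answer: 2290/9 + 104*I*√46/3 ≈ 254.44 + 235.12*I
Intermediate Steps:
h = 2 (h = -1 + 3 = 2)
r = I*√46 (r = √((4*2)*(-4) - 14) = √(8*(-4) - 14) = √(-32 - 14) = √(-46) = I*√46 ≈ 6.7823*I)
E = 52/3 (E = 4 - 40/(-3) = 4 - 40*(-⅓) = 4 + 40/3 = 52/3 ≈ 17.333)
(E + r)² = (52/3 + I*√46)²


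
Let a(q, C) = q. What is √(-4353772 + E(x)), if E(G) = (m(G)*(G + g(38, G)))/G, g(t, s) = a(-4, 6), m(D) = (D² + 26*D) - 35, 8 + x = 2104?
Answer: √5863369133/262 ≈ 292.26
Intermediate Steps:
x = 2096 (x = -8 + 2104 = 2096)
m(D) = -35 + D² + 26*D
g(t, s) = -4
E(G) = (-4 + G)*(-35 + G² + 26*G)/G (E(G) = ((-35 + G² + 26*G)*(G - 4))/G = ((-35 + G² + 26*G)*(-4 + G))/G = ((-4 + G)*(-35 + G² + 26*G))/G = (-4 + G)*(-35 + G² + 26*G)/G)
√(-4353772 + E(x)) = √(-4353772 + (-139 + 2096² + 22*2096 + 140/2096)) = √(-4353772 + (-139 + 4393216 + 46112 + 140*(1/2096))) = √(-4353772 + (-139 + 4393216 + 46112 + 35/524)) = √(-4353772 + 2326135071/524) = √(44758543/524) = √5863369133/262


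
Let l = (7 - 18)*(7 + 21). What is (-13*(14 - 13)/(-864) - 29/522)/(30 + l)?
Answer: 35/240192 ≈ 0.00014572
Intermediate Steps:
l = -308 (l = -11*28 = -308)
(-13*(14 - 13)/(-864) - 29/522)/(30 + l) = (-13*(14 - 13)/(-864) - 29/522)/(30 - 308) = (-13*1*(-1/864) - 29*1/522)/(-278) = -(-13*(-1/864) - 1/18)/278 = -(13/864 - 1/18)/278 = -1/278*(-35/864) = 35/240192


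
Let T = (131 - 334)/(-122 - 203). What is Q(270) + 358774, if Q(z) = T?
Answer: 116601753/325 ≈ 3.5877e+5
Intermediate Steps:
T = 203/325 (T = -203/(-325) = -203*(-1/325) = 203/325 ≈ 0.62462)
Q(z) = 203/325
Q(270) + 358774 = 203/325 + 358774 = 116601753/325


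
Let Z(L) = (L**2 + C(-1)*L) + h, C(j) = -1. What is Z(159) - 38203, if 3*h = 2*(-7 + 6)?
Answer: -39245/3 ≈ -13082.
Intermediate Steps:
h = -2/3 (h = (2*(-7 + 6))/3 = (2*(-1))/3 = (1/3)*(-2) = -2/3 ≈ -0.66667)
Z(L) = -2/3 + L**2 - L (Z(L) = (L**2 - L) - 2/3 = -2/3 + L**2 - L)
Z(159) - 38203 = (-2/3 + 159**2 - 1*159) - 38203 = (-2/3 + 25281 - 159) - 38203 = 75364/3 - 38203 = -39245/3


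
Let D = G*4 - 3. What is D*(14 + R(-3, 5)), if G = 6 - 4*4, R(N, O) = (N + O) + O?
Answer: -903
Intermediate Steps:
R(N, O) = N + 2*O
G = -10 (G = 6 - 16 = -10)
D = -43 (D = -10*4 - 3 = -40 - 3 = -43)
D*(14 + R(-3, 5)) = -43*(14 + (-3 + 2*5)) = -43*(14 + (-3 + 10)) = -43*(14 + 7) = -43*21 = -903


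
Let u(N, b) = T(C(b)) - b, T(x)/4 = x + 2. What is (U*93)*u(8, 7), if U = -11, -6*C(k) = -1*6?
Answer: -5115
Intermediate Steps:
C(k) = 1 (C(k) = -(-1)*6/6 = -⅙*(-6) = 1)
T(x) = 8 + 4*x (T(x) = 4*(x + 2) = 4*(2 + x) = 8 + 4*x)
u(N, b) = 12 - b (u(N, b) = (8 + 4*1) - b = (8 + 4) - b = 12 - b)
(U*93)*u(8, 7) = (-11*93)*(12 - 1*7) = -1023*(12 - 7) = -1023*5 = -5115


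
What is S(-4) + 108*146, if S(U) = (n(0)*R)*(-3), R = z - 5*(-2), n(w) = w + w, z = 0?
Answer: 15768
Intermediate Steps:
n(w) = 2*w
R = 10 (R = 0 - 5*(-2) = 0 + 10 = 10)
S(U) = 0 (S(U) = ((2*0)*10)*(-3) = (0*10)*(-3) = 0*(-3) = 0)
S(-4) + 108*146 = 0 + 108*146 = 0 + 15768 = 15768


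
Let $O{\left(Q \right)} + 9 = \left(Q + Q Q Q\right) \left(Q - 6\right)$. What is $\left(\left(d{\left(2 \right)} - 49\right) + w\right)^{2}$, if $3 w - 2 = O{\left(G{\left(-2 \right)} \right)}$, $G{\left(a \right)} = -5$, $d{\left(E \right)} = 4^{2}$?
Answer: $\frac{1752976}{9} \approx 1.9478 \cdot 10^{5}$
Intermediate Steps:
$d{\left(E \right)} = 16$
$O{\left(Q \right)} = -9 + \left(-6 + Q\right) \left(Q + Q^{3}\right)$ ($O{\left(Q \right)} = -9 + \left(Q + Q Q Q\right) \left(Q - 6\right) = -9 + \left(Q + Q^{2} Q\right) \left(-6 + Q\right) = -9 + \left(Q + Q^{3}\right) \left(-6 + Q\right) = -9 + \left(-6 + Q\right) \left(Q + Q^{3}\right)$)
$w = \frac{1423}{3}$ ($w = \frac{2}{3} + \frac{-9 + \left(-5\right)^{2} + \left(-5\right)^{4} - -30 - 6 \left(-5\right)^{3}}{3} = \frac{2}{3} + \frac{-9 + 25 + 625 + 30 - -750}{3} = \frac{2}{3} + \frac{-9 + 25 + 625 + 30 + 750}{3} = \frac{2}{3} + \frac{1}{3} \cdot 1421 = \frac{2}{3} + \frac{1421}{3} = \frac{1423}{3} \approx 474.33$)
$\left(\left(d{\left(2 \right)} - 49\right) + w\right)^{2} = \left(\left(16 - 49\right) + \frac{1423}{3}\right)^{2} = \left(-33 + \frac{1423}{3}\right)^{2} = \left(\frac{1324}{3}\right)^{2} = \frac{1752976}{9}$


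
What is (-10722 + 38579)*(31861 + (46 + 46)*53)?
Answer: 1023382609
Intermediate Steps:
(-10722 + 38579)*(31861 + (46 + 46)*53) = 27857*(31861 + 92*53) = 27857*(31861 + 4876) = 27857*36737 = 1023382609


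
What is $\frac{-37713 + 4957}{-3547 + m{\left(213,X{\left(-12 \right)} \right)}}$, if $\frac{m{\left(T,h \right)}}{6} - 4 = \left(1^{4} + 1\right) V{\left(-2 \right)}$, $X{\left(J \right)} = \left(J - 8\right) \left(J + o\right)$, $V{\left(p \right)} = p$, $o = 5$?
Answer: $\frac{32756}{3547} \approx 9.2348$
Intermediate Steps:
$X{\left(J \right)} = \left(-8 + J\right) \left(5 + J\right)$ ($X{\left(J \right)} = \left(J - 8\right) \left(J + 5\right) = \left(-8 + J\right) \left(5 + J\right)$)
$m{\left(T,h \right)} = 0$ ($m{\left(T,h \right)} = 24 + 6 \left(1^{4} + 1\right) \left(-2\right) = 24 + 6 \left(1 + 1\right) \left(-2\right) = 24 + 6 \cdot 2 \left(-2\right) = 24 + 6 \left(-4\right) = 24 - 24 = 0$)
$\frac{-37713 + 4957}{-3547 + m{\left(213,X{\left(-12 \right)} \right)}} = \frac{-37713 + 4957}{-3547 + 0} = - \frac{32756}{-3547} = \left(-32756\right) \left(- \frac{1}{3547}\right) = \frac{32756}{3547}$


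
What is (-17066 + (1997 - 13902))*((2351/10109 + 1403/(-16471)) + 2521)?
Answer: -12161576749876623/166505339 ≈ -7.3040e+7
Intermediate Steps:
(-17066 + (1997 - 13902))*((2351/10109 + 1403/(-16471)) + 2521) = (-17066 - 11905)*((2351*(1/10109) + 1403*(-1/16471)) + 2521) = -28971*((2351/10109 - 1403/16471) + 2521) = -28971*(24540394/166505339 + 2521) = -28971*419784500013/166505339 = -12161576749876623/166505339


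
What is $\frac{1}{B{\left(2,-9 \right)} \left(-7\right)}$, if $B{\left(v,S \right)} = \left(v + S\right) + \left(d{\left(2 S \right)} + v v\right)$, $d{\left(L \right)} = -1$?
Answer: $\frac{1}{28} \approx 0.035714$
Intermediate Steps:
$B{\left(v,S \right)} = -1 + S + v + v^{2}$ ($B{\left(v,S \right)} = \left(v + S\right) + \left(-1 + v v\right) = \left(S + v\right) + \left(-1 + v^{2}\right) = -1 + S + v + v^{2}$)
$\frac{1}{B{\left(2,-9 \right)} \left(-7\right)} = \frac{1}{\left(-1 - 9 + 2 + 2^{2}\right) \left(-7\right)} = \frac{1}{\left(-1 - 9 + 2 + 4\right) \left(-7\right)} = \frac{1}{\left(-4\right) \left(-7\right)} = \frac{1}{28}$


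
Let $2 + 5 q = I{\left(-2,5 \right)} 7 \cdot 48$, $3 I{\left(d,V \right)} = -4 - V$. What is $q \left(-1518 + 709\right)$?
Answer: $163418$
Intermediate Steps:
$I{\left(d,V \right)} = - \frac{4}{3} - \frac{V}{3}$ ($I{\left(d,V \right)} = \frac{-4 - V}{3} = - \frac{4}{3} - \frac{V}{3}$)
$q = -202$ ($q = - \frac{2}{5} + \frac{\left(- \frac{4}{3} - \frac{5}{3}\right) 7 \cdot 48}{5} = - \frac{2}{5} + \frac{\left(- \frac{4}{3} - \frac{5}{3}\right) 336}{5} = - \frac{2}{5} + \frac{\left(-3\right) 336}{5} = - \frac{2}{5} + \frac{1}{5} \left(-1008\right) = - \frac{2}{5} - \frac{1008}{5} = -202$)
$q \left(-1518 + 709\right) = - 202 \left(-1518 + 709\right) = \left(-202\right) \left(-809\right) = 163418$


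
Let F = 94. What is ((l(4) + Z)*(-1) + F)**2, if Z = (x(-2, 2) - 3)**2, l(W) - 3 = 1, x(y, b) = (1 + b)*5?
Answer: 2916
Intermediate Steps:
x(y, b) = 5 + 5*b
l(W) = 4 (l(W) = 3 + 1 = 4)
Z = 144 (Z = ((5 + 5*2) - 3)**2 = ((5 + 10) - 3)**2 = (15 - 3)**2 = 12**2 = 144)
((l(4) + Z)*(-1) + F)**2 = ((4 + 144)*(-1) + 94)**2 = (148*(-1) + 94)**2 = (-148 + 94)**2 = (-54)**2 = 2916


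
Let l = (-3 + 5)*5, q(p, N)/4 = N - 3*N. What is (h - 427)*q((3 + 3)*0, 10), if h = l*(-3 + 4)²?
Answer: 33360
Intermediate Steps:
q(p, N) = -8*N (q(p, N) = 4*(N - 3*N) = 4*(-2*N) = -8*N)
l = 10 (l = 2*5 = 10)
h = 10 (h = 10*(-3 + 4)² = 10*1² = 10*1 = 10)
(h - 427)*q((3 + 3)*0, 10) = (10 - 427)*(-8*10) = -417*(-80) = 33360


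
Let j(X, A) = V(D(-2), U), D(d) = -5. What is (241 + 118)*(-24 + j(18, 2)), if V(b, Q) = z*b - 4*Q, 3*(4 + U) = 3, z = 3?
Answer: -9693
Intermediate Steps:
U = -3 (U = -4 + (⅓)*3 = -4 + 1 = -3)
V(b, Q) = -4*Q + 3*b (V(b, Q) = 3*b - 4*Q = -4*Q + 3*b)
j(X, A) = -3 (j(X, A) = -4*(-3) + 3*(-5) = 12 - 15 = -3)
(241 + 118)*(-24 + j(18, 2)) = (241 + 118)*(-24 - 3) = 359*(-27) = -9693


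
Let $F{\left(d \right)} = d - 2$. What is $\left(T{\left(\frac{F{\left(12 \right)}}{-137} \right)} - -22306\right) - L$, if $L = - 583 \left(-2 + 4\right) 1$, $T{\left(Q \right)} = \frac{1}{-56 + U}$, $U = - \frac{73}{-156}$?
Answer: $\frac{203337780}{8663} \approx 23472.0$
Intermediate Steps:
$U = \frac{73}{156}$ ($U = \left(-73\right) \left(- \frac{1}{156}\right) = \frac{73}{156} \approx 0.46795$)
$F{\left(d \right)} = -2 + d$ ($F{\left(d \right)} = d - 2 = -2 + d$)
$T{\left(Q \right)} = - \frac{156}{8663}$ ($T{\left(Q \right)} = \frac{1}{-56 + \frac{73}{156}} = \frac{1}{- \frac{8663}{156}} = - \frac{156}{8663}$)
$L = -1166$ ($L = - 583 \cdot 2 \cdot 1 = \left(-583\right) 2 = -1166$)
$\left(T{\left(\frac{F{\left(12 \right)}}{-137} \right)} - -22306\right) - L = \left(- \frac{156}{8663} - -22306\right) - -1166 = \left(- \frac{156}{8663} + 22306\right) + 1166 = \frac{193236722}{8663} + 1166 = \frac{203337780}{8663}$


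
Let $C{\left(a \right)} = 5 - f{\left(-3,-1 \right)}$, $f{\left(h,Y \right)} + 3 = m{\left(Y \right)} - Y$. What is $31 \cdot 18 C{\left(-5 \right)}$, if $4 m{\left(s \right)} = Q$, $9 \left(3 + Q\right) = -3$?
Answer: $4371$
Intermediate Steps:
$Q = - \frac{10}{3}$ ($Q = -3 + \frac{1}{9} \left(-3\right) = -3 - \frac{1}{3} = - \frac{10}{3} \approx -3.3333$)
$m{\left(s \right)} = - \frac{5}{6}$ ($m{\left(s \right)} = \frac{1}{4} \left(- \frac{10}{3}\right) = - \frac{5}{6}$)
$f{\left(h,Y \right)} = - \frac{23}{6} - Y$ ($f{\left(h,Y \right)} = -3 - \left(\frac{5}{6} + Y\right) = - \frac{23}{6} - Y$)
$C{\left(a \right)} = \frac{47}{6}$ ($C{\left(a \right)} = 5 - \left(- \frac{23}{6} - -1\right) = 5 - \left(- \frac{23}{6} + 1\right) = 5 - - \frac{17}{6} = 5 + \frac{17}{6} = \frac{47}{6}$)
$31 \cdot 18 C{\left(-5 \right)} = 31 \cdot 18 \cdot \frac{47}{6} = 558 \cdot \frac{47}{6} = 4371$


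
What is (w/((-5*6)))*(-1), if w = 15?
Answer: ½ ≈ 0.50000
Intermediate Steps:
(w/((-5*6)))*(-1) = (15/(-5*6))*(-1) = (15/(-30))*(-1) = -1/30*15*(-1) = -½*(-1) = ½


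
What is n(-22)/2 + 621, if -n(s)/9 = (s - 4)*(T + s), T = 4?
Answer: -1485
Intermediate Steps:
n(s) = -9*(-4 + s)*(4 + s) (n(s) = -9*(s - 4)*(4 + s) = -9*(-4 + s)*(4 + s))
n(-22)/2 + 621 = (144 - 9*(-22)**2)/2 + 621 = (144 - 9*484)/2 + 621 = (144 - 4356)/2 + 621 = (1/2)*(-4212) + 621 = -2106 + 621 = -1485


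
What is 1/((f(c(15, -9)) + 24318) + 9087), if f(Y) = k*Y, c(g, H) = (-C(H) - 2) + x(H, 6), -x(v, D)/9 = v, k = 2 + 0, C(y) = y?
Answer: 1/33581 ≈ 2.9779e-5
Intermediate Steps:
k = 2
x(v, D) = -9*v
c(g, H) = -2 - 10*H (c(g, H) = (-H - 2) - 9*H = (-2 - H) - 9*H = -2 - 10*H)
f(Y) = 2*Y
1/((f(c(15, -9)) + 24318) + 9087) = 1/((2*(-2 - 10*(-9)) + 24318) + 9087) = 1/((2*(-2 + 90) + 24318) + 9087) = 1/((2*88 + 24318) + 9087) = 1/((176 + 24318) + 9087) = 1/(24494 + 9087) = 1/33581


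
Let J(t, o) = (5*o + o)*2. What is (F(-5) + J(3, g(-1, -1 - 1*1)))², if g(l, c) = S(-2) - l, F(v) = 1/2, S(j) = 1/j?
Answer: 169/4 ≈ 42.250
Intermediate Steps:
S(j) = 1/j
F(v) = ½
g(l, c) = -½ - l (g(l, c) = 1/(-2) - l = -½ - l)
J(t, o) = 12*o (J(t, o) = (6*o)*2 = 12*o)
(F(-5) + J(3, g(-1, -1 - 1*1)))² = (½ + 12*(-½ - 1*(-1)))² = (½ + 12*(-½ + 1))² = (½ + 12*(½))² = (½ + 6)² = (13/2)² = 169/4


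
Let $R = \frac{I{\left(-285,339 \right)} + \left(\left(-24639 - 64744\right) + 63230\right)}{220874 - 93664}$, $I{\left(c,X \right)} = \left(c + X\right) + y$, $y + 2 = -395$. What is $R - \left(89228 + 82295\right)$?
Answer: $- \frac{10909733663}{63605} \approx -1.7152 \cdot 10^{5}$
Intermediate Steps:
$y = -397$ ($y = -2 - 395 = -397$)
$I{\left(c,X \right)} = -397 + X + c$ ($I{\left(c,X \right)} = \left(c + X\right) - 397 = \left(X + c\right) - 397 = -397 + X + c$)
$R = - \frac{13248}{63605}$ ($R = \frac{\left(-397 + 339 - 285\right) + \left(\left(-24639 - 64744\right) + 63230\right)}{220874 - 93664} = \frac{-343 + \left(-89383 + 63230\right)}{127210} = \left(-343 - 26153\right) \frac{1}{127210} = \left(-26496\right) \frac{1}{127210} = - \frac{13248}{63605} \approx -0.20829$)
$R - \left(89228 + 82295\right) = - \frac{13248}{63605} - \left(89228 + 82295\right) = - \frac{13248}{63605} - 171523 = - \frac{10909733663}{63605}$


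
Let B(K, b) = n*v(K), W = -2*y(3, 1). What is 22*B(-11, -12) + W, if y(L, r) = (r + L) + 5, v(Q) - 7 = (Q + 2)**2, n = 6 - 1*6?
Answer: -18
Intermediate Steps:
n = 0 (n = 6 - 6 = 0)
v(Q) = 7 + (2 + Q)**2 (v(Q) = 7 + (Q + 2)**2 = 7 + (2 + Q)**2)
y(L, r) = 5 + L + r (y(L, r) = (L + r) + 5 = 5 + L + r)
W = -18 (W = -2*(5 + 3 + 1) = -2*9 = -18)
B(K, b) = 0 (B(K, b) = 0*(7 + (2 + K)**2) = 0)
22*B(-11, -12) + W = 22*0 - 18 = 0 - 18 = -18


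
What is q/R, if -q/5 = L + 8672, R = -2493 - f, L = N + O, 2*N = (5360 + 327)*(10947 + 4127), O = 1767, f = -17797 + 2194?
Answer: -21436679/1311 ≈ -16351.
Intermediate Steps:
f = -15603
N = 42862919 (N = ((5360 + 327)*(10947 + 4127))/2 = (5687*15074)/2 = (½)*85725838 = 42862919)
L = 42864686 (L = 42862919 + 1767 = 42864686)
R = 13110 (R = -2493 - 1*(-15603) = -2493 + 15603 = 13110)
q = -214366790 (q = -5*(42864686 + 8672) = -5*42873358 = -214366790)
q/R = -214366790/13110 = -214366790*1/13110 = -21436679/1311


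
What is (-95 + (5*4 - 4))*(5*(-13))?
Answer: 5135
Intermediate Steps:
(-95 + (5*4 - 4))*(5*(-13)) = (-95 + (20 - 4))*(-65) = (-95 + 16)*(-65) = -79*(-65) = 5135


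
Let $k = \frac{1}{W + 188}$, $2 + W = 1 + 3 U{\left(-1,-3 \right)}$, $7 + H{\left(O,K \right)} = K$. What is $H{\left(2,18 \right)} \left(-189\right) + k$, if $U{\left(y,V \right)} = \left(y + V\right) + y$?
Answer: $- \frac{357587}{172} \approx -2079.0$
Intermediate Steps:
$U{\left(y,V \right)} = V + 2 y$ ($U{\left(y,V \right)} = \left(V + y\right) + y = V + 2 y$)
$H{\left(O,K \right)} = -7 + K$
$W = -16$ ($W = -2 + \left(1 + 3 \left(-3 + 2 \left(-1\right)\right)\right) = -2 + \left(1 + 3 \left(-3 - 2\right)\right) = -2 + \left(1 + 3 \left(-5\right)\right) = -2 + \left(1 - 15\right) = -2 - 14 = -16$)
$k = \frac{1}{172}$ ($k = \frac{1}{-16 + 188} = \frac{1}{172} \approx 0.005814$)
$H{\left(2,18 \right)} \left(-189\right) + k = \left(-7 + 18\right) \left(-189\right) + \frac{1}{172} = 11 \left(-189\right) + \frac{1}{172} = -2079 + \frac{1}{172} = - \frac{357587}{172}$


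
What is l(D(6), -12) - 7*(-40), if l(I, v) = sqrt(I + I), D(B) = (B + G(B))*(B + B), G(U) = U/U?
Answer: 280 + 2*sqrt(42) ≈ 292.96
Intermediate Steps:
G(U) = 1
D(B) = 2*B*(1 + B) (D(B) = (B + 1)*(B + B) = (1 + B)*(2*B) = 2*B*(1 + B))
l(I, v) = sqrt(2)*sqrt(I) (l(I, v) = sqrt(2*I) = sqrt(2)*sqrt(I))
l(D(6), -12) - 7*(-40) = sqrt(2)*sqrt(2*6*(1 + 6)) - 7*(-40) = sqrt(2)*sqrt(2*6*7) + 280 = sqrt(2)*sqrt(84) + 280 = sqrt(2)*(2*sqrt(21)) + 280 = 2*sqrt(42) + 280 = 280 + 2*sqrt(42)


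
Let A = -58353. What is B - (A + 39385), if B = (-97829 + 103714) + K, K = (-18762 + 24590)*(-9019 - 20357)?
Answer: -171178475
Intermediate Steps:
K = -171203328 (K = 5828*(-29376) = -171203328)
B = -171197443 (B = (-97829 + 103714) - 171203328 = 5885 - 171203328 = -171197443)
B - (A + 39385) = -171197443 - (-58353 + 39385) = -171197443 - 1*(-18968) = -171197443 + 18968 = -171178475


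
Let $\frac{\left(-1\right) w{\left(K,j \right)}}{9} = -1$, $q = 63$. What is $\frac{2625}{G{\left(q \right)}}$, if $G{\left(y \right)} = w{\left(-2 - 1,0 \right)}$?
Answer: $\frac{875}{3} \approx 291.67$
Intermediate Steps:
$w{\left(K,j \right)} = 9$ ($w{\left(K,j \right)} = \left(-9\right) \left(-1\right) = 9$)
$G{\left(y \right)} = 9$
$\frac{2625}{G{\left(q \right)}} = \frac{2625}{9} = 2625 \cdot \frac{1}{9} = \frac{875}{3}$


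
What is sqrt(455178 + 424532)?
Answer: sqrt(879710) ≈ 937.93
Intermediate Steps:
sqrt(455178 + 424532) = sqrt(879710)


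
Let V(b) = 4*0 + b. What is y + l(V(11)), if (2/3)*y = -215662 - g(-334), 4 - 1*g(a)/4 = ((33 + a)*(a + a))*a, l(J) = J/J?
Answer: -403263788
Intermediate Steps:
V(b) = b (V(b) = 0 + b = b)
l(J) = 1
g(a) = 16 - 8*a²*(33 + a) (g(a) = 16 - 4*(33 + a)*(a + a)*a = 16 - 4*(33 + a)*(2*a)*a = 16 - 4*2*a*(33 + a)*a = 16 - 8*a²*(33 + a))
y = -403263789 (y = 3*(-215662 - (16 - 264*(-334)² - 8*(-334)³))/2 = 3*(-215662 - (16 - 264*111556 - 8*(-37259704)))/2 = 3*(-215662 - (16 - 29450784 + 298077632))/2 = 3*(-215662 - 1*268626864)/2 = 3*(-215662 - 268626864)/2 = (3/2)*(-268842526) = -403263789)
y + l(V(11)) = -403263789 + 1 = -403263788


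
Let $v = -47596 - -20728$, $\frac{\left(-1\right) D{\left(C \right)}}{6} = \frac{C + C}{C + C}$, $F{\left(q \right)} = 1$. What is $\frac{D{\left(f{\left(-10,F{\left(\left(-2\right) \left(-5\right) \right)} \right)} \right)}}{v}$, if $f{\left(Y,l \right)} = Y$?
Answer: $\frac{1}{4478} \approx 0.00022331$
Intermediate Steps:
$D{\left(C \right)} = -6$ ($D{\left(C \right)} = - 6 \frac{C + C}{C + C} = - 6 \frac{2 C}{2 C} = - 6 \cdot 2 C \frac{1}{2 C} = \left(-6\right) 1 = -6$)
$v = -26868$ ($v = -47596 + 20728 = -26868$)
$\frac{D{\left(f{\left(-10,F{\left(\left(-2\right) \left(-5\right) \right)} \right)} \right)}}{v} = - \frac{6}{-26868} = \left(-6\right) \left(- \frac{1}{26868}\right) = \frac{1}{4478}$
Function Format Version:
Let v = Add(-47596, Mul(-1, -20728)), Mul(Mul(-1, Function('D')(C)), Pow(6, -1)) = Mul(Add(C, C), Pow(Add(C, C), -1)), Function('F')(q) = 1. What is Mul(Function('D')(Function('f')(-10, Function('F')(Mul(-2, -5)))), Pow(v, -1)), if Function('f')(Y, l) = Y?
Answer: Rational(1, 4478) ≈ 0.00022331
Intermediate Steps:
Function('D')(C) = -6 (Function('D')(C) = Mul(-6, Mul(Add(C, C), Pow(Add(C, C), -1))) = Mul(-6, Mul(Mul(2, C), Pow(Mul(2, C), -1))) = Mul(-6, Mul(Mul(2, C), Mul(Rational(1, 2), Pow(C, -1)))) = Mul(-6, 1) = -6)
v = -26868 (v = Add(-47596, 20728) = -26868)
Mul(Function('D')(Function('f')(-10, Function('F')(Mul(-2, -5)))), Pow(v, -1)) = Mul(-6, Pow(-26868, -1)) = Mul(-6, Rational(-1, 26868)) = Rational(1, 4478)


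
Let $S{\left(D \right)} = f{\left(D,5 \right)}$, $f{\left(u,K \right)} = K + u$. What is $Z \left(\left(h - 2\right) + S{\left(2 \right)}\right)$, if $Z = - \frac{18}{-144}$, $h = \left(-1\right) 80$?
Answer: $- \frac{75}{8} \approx -9.375$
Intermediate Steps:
$h = -80$
$S{\left(D \right)} = 5 + D$
$Z = \frac{1}{8}$ ($Z = \left(-18\right) \left(- \frac{1}{144}\right) = \frac{1}{8} \approx 0.125$)
$Z \left(\left(h - 2\right) + S{\left(2 \right)}\right) = \frac{\left(-80 - 2\right) + \left(5 + 2\right)}{8} = \frac{-82 + 7}{8} = \frac{1}{8} \left(-75\right) = - \frac{75}{8}$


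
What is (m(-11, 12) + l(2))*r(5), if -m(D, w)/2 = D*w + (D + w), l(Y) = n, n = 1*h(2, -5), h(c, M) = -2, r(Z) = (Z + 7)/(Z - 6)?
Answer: -3120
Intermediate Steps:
r(Z) = (7 + Z)/(-6 + Z)
n = -2 (n = 1*(-2) = -2)
l(Y) = -2
m(D, w) = -2*D - 2*w - 2*D*w (m(D, w) = -2*(D*w + (D + w)) = -2*(D + w + D*w) = -2*D - 2*w - 2*D*w)
(m(-11, 12) + l(2))*r(5) = ((-2*(-11) - 2*12 - 2*(-11)*12) - 2)*((7 + 5)/(-6 + 5)) = ((22 - 24 + 264) - 2)*(12/(-1)) = (262 - 2)*(-1*12) = 260*(-12) = -3120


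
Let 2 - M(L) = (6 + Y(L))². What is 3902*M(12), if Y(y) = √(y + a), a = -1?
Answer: -175590 - 46824*√11 ≈ -3.3089e+5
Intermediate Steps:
Y(y) = √(-1 + y) (Y(y) = √(y - 1) = √(-1 + y))
M(L) = 2 - (6 + √(-1 + L))²
3902*M(12) = 3902*(2 - (6 + √(-1 + 12))²) = 3902*(2 - (6 + √11)²) = 7804 - 3902*(6 + √11)²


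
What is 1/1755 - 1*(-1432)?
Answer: 2513161/1755 ≈ 1432.0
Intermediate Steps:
1/1755 - 1*(-1432) = 1/1755 + 1432 = 2513161/1755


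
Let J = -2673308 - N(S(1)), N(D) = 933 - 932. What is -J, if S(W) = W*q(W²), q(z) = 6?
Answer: 2673309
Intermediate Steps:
S(W) = 6*W (S(W) = W*6 = 6*W)
N(D) = 1
J = -2673309 (J = -2673308 - 1*1 = -2673308 - 1 = -2673309)
-J = -1*(-2673309) = 2673309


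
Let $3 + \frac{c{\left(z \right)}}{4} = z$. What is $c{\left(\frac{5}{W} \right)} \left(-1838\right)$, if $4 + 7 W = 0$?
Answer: $86386$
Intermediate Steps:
$W = - \frac{4}{7}$ ($W = - \frac{4}{7} + \frac{1}{7} \cdot 0 = - \frac{4}{7} + 0 = - \frac{4}{7} \approx -0.57143$)
$c{\left(z \right)} = -12 + 4 z$
$c{\left(\frac{5}{W} \right)} \left(-1838\right) = \left(-12 + 4 \frac{5}{- \frac{4}{7}}\right) \left(-1838\right) = \left(-12 + 4 \cdot 5 \left(- \frac{7}{4}\right)\right) \left(-1838\right) = \left(-12 + 4 \left(- \frac{35}{4}\right)\right) \left(-1838\right) = \left(-12 - 35\right) \left(-1838\right) = \left(-47\right) \left(-1838\right) = 86386$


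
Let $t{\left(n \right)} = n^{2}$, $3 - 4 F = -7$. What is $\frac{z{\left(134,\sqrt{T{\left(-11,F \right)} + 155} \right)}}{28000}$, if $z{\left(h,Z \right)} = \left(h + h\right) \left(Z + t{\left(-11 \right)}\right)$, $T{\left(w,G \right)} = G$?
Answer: $\frac{8107}{7000} + \frac{201 \sqrt{70}}{14000} \approx 1.2783$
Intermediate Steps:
$F = \frac{5}{2}$ ($F = \frac{3}{4} - - \frac{7}{4} = \frac{3}{4} + \frac{7}{4} = \frac{5}{2} \approx 2.5$)
$z{\left(h,Z \right)} = 2 h \left(121 + Z\right)$ ($z{\left(h,Z \right)} = \left(h + h\right) \left(Z + \left(-11\right)^{2}\right) = 2 h \left(Z + 121\right) = 2 h \left(121 + Z\right)$)
$\frac{z{\left(134,\sqrt{T{\left(-11,F \right)} + 155} \right)}}{28000} = \frac{2 \cdot 134 \left(121 + \sqrt{\frac{5}{2} + 155}\right)}{28000} = 2 \cdot 134 \left(121 + \sqrt{\frac{315}{2}}\right) \frac{1}{28000} = 2 \cdot 134 \left(121 + \frac{3 \sqrt{70}}{2}\right) \frac{1}{28000} = \left(32428 + 402 \sqrt{70}\right) \frac{1}{28000} = \frac{8107}{7000} + \frac{201 \sqrt{70}}{14000}$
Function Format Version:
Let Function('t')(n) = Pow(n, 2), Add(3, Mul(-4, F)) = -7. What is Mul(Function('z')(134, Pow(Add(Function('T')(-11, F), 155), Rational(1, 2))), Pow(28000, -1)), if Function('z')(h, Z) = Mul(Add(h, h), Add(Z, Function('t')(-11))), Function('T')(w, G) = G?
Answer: Add(Rational(8107, 7000), Mul(Rational(201, 14000), Pow(70, Rational(1, 2)))) ≈ 1.2783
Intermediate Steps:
F = Rational(5, 2) (F = Add(Rational(3, 4), Mul(Rational(-1, 4), -7)) = Add(Rational(3, 4), Rational(7, 4)) = Rational(5, 2) ≈ 2.5000)
Function('z')(h, Z) = Mul(2, h, Add(121, Z)) (Function('z')(h, Z) = Mul(Add(h, h), Add(Z, Pow(-11, 2))) = Mul(Mul(2, h), Add(Z, 121)) = Mul(Mul(2, h), Add(121, Z)) = Mul(2, h, Add(121, Z)))
Mul(Function('z')(134, Pow(Add(Function('T')(-11, F), 155), Rational(1, 2))), Pow(28000, -1)) = Mul(Mul(2, 134, Add(121, Pow(Add(Rational(5, 2), 155), Rational(1, 2)))), Pow(28000, -1)) = Mul(Mul(2, 134, Add(121, Pow(Rational(315, 2), Rational(1, 2)))), Rational(1, 28000)) = Mul(Mul(2, 134, Add(121, Mul(Rational(3, 2), Pow(70, Rational(1, 2))))), Rational(1, 28000)) = Mul(Add(32428, Mul(402, Pow(70, Rational(1, 2)))), Rational(1, 28000)) = Add(Rational(8107, 7000), Mul(Rational(201, 14000), Pow(70, Rational(1, 2))))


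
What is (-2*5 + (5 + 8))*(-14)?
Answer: -42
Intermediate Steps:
(-2*5 + (5 + 8))*(-14) = (-10 + 13)*(-14) = 3*(-14) = -42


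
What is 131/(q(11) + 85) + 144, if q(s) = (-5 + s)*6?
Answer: 17555/121 ≈ 145.08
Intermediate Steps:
q(s) = -30 + 6*s
131/(q(11) + 85) + 144 = 131/((-30 + 6*11) + 85) + 144 = 131/((-30 + 66) + 85) + 144 = 131/(36 + 85) + 144 = 131/121 + 144 = 17555/121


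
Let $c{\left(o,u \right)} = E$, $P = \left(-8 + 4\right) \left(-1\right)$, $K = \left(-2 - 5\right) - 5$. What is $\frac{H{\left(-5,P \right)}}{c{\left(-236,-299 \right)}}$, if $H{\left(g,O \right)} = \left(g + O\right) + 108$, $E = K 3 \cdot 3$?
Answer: $- \frac{107}{108} \approx -0.99074$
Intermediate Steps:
$K = -12$ ($K = -7 - 5 = -12$)
$P = 4$ ($P = \left(-4\right) \left(-1\right) = 4$)
$E = -108$ ($E = \left(-12\right) 3 \cdot 3 = \left(-36\right) 3 = -108$)
$c{\left(o,u \right)} = -108$
$H{\left(g,O \right)} = 108 + O + g$ ($H{\left(g,O \right)} = \left(O + g\right) + 108 = 108 + O + g$)
$\frac{H{\left(-5,P \right)}}{c{\left(-236,-299 \right)}} = \frac{108 + 4 - 5}{-108} = 107 \left(- \frac{1}{108}\right) = - \frac{107}{108}$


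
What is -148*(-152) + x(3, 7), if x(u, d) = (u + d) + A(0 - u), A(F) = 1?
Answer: 22507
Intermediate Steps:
x(u, d) = 1 + d + u (x(u, d) = (u + d) + 1 = (d + u) + 1 = 1 + d + u)
-148*(-152) + x(3, 7) = -148*(-152) + (1 + 7 + 3) = 22496 + 11 = 22507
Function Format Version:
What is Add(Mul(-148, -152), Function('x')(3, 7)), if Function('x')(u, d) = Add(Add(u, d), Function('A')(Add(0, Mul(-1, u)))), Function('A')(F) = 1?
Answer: 22507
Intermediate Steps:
Function('x')(u, d) = Add(1, d, u) (Function('x')(u, d) = Add(Add(u, d), 1) = Add(Add(d, u), 1) = Add(1, d, u))
Add(Mul(-148, -152), Function('x')(3, 7)) = Add(Mul(-148, -152), Add(1, 7, 3)) = Add(22496, 11) = 22507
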